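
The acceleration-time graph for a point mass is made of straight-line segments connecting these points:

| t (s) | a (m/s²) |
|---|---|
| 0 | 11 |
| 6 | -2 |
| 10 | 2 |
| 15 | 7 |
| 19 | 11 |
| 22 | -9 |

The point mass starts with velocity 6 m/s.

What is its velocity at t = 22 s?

94.5 m/s

Δv equals the area under the a-t graph; then v = v₀ + Δv.
0–6 s: ½(11 + -2)(6) = 27 m/s
6–10 s: ½(-2 + 2)(4) = 0 m/s
10–15 s: ½(2 + 7)(5) = 22.5 m/s
15–19 s: ½(7 + 11)(4) = 36 m/s
19–22 s: ½(11 + -9)(3) = 3 m/s
Δv = 88.5 m/s, so v(22) = 6 + (88.5) = 94.5 m/s.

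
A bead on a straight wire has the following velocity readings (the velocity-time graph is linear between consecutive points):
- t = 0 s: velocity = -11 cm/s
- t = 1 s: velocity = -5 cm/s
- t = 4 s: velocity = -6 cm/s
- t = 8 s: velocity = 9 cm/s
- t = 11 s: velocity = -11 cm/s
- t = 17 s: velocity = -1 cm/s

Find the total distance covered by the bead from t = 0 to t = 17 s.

91.25 cm

Total distance travelled is ∫|v| dt — sum the magnitudes of each area piece.
0–1 s: |½(-11 + -5)(1)| = 8 cm
1–4 s: |½(-5 + -6)(3)| = 16.5 cm
4–8 s: v = 0 at t = 5.6 s; triangle areas 4.8 + 10.8 = 15.6 cm
8–11 s: v = 0 at t = 9.35 s; triangle areas 6.075 + 9.075 = 15.15 cm
11–17 s: |½(-11 + -1)(6)| = 36 cm
Total distance = 91.25 cm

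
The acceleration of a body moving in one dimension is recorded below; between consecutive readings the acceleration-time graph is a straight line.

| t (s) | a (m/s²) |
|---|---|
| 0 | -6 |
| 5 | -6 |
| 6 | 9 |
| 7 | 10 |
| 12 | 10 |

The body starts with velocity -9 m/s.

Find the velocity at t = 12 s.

Δv equals the area under the a-t graph; then v = v₀ + Δv.
0–5 s: -6 × 5 = -30 m/s
5–6 s: ½(-6 + 9)(1) = 1.5 m/s
6–7 s: ½(9 + 10)(1) = 9.5 m/s
7–12 s: 10 × 5 = 50 m/s
Δv = 31 m/s, so v(12) = -9 + (31) = 22 m/s.

22 m/s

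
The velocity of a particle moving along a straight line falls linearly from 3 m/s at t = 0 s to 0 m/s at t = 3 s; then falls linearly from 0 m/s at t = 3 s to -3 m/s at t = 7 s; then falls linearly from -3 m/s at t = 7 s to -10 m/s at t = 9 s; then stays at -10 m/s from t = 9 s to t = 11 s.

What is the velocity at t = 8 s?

On 7–9 s the graph is linear from -3 to -10 m/s: v(8) = -3 + (-10 − -3)·(8 − 7)/(9 − 7) = -6.5 m/s.

-6.5 m/s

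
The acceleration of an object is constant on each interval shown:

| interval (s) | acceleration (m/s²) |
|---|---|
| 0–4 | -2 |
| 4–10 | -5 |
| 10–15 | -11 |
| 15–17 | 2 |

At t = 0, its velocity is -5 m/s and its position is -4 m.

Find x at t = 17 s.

-752.5 m

On each constant-a segment, Δv = aΔt and Δx = v₀Δt + ½aΔt²; chain segment to segment.
0–4 s: v starts -5 m/s; Δx = -5·4 + ½·-2·4² = -36 m; v ends -13 m/s.
4–10 s: v starts -13 m/s; Δx = -13·6 + ½·-5·6² = -168 m; v ends -43 m/s.
10–15 s: v starts -43 m/s; Δx = -43·5 + ½·-11·5² = -352.5 m; v ends -98 m/s.
15–17 s: v starts -98 m/s; Δx = -98·2 + ½·2·2² = -192 m; v ends -94 m/s.
x(17) = -4 + Σ Δx = -752.5 m.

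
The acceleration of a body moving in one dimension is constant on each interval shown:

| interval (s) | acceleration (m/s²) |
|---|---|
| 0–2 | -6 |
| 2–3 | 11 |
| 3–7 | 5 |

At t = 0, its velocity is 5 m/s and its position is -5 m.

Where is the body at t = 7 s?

47.5 m

On each constant-a segment, Δv = aΔt and Δx = v₀Δt + ½aΔt²; chain segment to segment.
0–2 s: v starts 5 m/s; Δx = 5·2 + ½·-6·2² = -2 m; v ends -7 m/s.
2–3 s: v starts -7 m/s; Δx = -7·1 + ½·11·1² = -1.5 m; v ends 4 m/s.
3–7 s: v starts 4 m/s; Δx = 4·4 + ½·5·4² = 56 m; v ends 24 m/s.
x(7) = -5 + Σ Δx = 47.5 m.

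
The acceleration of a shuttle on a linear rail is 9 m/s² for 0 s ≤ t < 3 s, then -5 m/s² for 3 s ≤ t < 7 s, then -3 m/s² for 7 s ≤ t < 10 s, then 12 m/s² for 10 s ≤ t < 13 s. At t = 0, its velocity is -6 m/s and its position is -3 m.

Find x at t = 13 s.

On each constant-a segment, Δv = aΔt and Δx = v₀Δt + ½aΔt²; chain segment to segment.
0–3 s: v starts -6 m/s; Δx = -6·3 + ½·9·3² = 22.5 m; v ends 21 m/s.
3–7 s: v starts 21 m/s; Δx = 21·4 + ½·-5·4² = 44 m; v ends 1 m/s.
7–10 s: v starts 1 m/s; Δx = 1·3 + ½·-3·3² = -10.5 m; v ends -8 m/s.
10–13 s: v starts -8 m/s; Δx = -8·3 + ½·12·3² = 30 m; v ends 28 m/s.
x(13) = -3 + Σ Δx = 83 m.

83 m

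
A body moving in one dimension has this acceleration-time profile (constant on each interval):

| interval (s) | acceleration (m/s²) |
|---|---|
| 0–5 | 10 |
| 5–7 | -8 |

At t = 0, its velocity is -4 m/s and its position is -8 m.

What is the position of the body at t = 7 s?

173 m

On each constant-a segment, Δv = aΔt and Δx = v₀Δt + ½aΔt²; chain segment to segment.
0–5 s: v starts -4 m/s; Δx = -4·5 + ½·10·5² = 105 m; v ends 46 m/s.
5–7 s: v starts 46 m/s; Δx = 46·2 + ½·-8·2² = 76 m; v ends 30 m/s.
x(7) = -8 + Σ Δx = 173 m.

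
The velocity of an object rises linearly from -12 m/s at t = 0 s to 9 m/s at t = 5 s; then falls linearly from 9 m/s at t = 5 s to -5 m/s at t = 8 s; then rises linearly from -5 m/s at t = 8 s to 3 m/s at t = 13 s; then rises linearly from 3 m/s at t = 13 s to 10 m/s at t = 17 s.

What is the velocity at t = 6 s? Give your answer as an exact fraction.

On 5–8 s the graph is linear from 9 to -5 m/s: v(6) = 9 + (-5 − 9)·(6 − 5)/(8 − 5) = 13/3 m/s.

13/3 m/s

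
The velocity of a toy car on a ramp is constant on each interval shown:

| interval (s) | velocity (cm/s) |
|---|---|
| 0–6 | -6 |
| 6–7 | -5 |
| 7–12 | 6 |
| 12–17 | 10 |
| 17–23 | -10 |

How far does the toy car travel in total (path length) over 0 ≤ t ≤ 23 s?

Distance (not displacement) is the total path length: add the absolute areas under v-t.
0–6 s: |-6| × 6 = 36 cm
6–7 s: |-5| × 1 = 5 cm
7–12 s: |6| × 5 = 30 cm
12–17 s: |10| × 5 = 50 cm
17–23 s: |-10| × 6 = 60 cm
Total distance = 181 cm

181 cm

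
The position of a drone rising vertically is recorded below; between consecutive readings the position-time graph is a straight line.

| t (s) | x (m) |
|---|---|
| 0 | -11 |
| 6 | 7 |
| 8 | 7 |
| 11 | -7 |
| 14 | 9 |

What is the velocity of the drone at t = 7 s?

Velocity is the slope of the x-t graph on 6–8 s: (7 − 7)/(8 − 6) = 0 m/s.

0 m/s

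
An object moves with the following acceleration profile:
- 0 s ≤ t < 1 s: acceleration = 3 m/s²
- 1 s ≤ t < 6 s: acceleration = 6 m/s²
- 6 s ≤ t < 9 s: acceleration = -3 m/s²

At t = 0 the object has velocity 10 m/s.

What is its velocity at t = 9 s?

Δv equals the area under the a-t graph; then v = v₀ + Δv.
0–1 s: 3 × 1 = 3 m/s
1–6 s: 6 × 5 = 30 m/s
6–9 s: -3 × 3 = -9 m/s
Δv = 24 m/s, so v(9) = 10 + (24) = 34 m/s.

34 m/s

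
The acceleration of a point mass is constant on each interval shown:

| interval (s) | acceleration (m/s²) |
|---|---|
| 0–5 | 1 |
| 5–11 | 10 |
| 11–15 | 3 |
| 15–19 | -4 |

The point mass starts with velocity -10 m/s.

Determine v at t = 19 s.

Δv equals the area under the a-t graph; then v = v₀ + Δv.
0–5 s: 1 × 5 = 5 m/s
5–11 s: 10 × 6 = 60 m/s
11–15 s: 3 × 4 = 12 m/s
15–19 s: -4 × 4 = -16 m/s
Δv = 61 m/s, so v(19) = -10 + (61) = 51 m/s.

51 m/s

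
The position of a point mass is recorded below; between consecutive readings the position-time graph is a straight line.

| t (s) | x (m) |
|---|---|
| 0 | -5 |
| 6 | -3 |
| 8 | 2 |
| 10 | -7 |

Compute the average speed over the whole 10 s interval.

Average speed = (total path length)/(elapsed time); on a piecewise-linear x-t graph the path length is Σ|Δx|.
0–6 s: |Δx| = |-3 − -5| = 2 m
6–8 s: |Δx| = |2 − -3| = 5 m
8–10 s: |Δx| = |-7 − 2| = 9 m
Total path = 16 m; average speed = 16/10 = 1.6 m/s.

1.6 m/s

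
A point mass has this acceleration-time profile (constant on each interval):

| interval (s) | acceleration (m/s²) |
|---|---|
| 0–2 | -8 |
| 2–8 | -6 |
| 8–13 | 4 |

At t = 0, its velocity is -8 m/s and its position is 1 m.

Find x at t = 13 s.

On each constant-a segment, Δv = aΔt and Δx = v₀Δt + ½aΔt²; chain segment to segment.
0–2 s: v starts -8 m/s; Δx = -8·2 + ½·-8·2² = -32 m; v ends -24 m/s.
2–8 s: v starts -24 m/s; Δx = -24·6 + ½·-6·6² = -252 m; v ends -60 m/s.
8–13 s: v starts -60 m/s; Δx = -60·5 + ½·4·5² = -250 m; v ends -40 m/s.
x(13) = 1 + Σ Δx = -533 m.

-533 m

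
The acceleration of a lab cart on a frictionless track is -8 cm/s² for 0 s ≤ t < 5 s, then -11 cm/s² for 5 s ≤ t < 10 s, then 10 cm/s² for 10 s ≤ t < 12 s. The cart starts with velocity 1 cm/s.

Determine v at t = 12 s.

Δv equals the area under the a-t graph; then v = v₀ + Δv.
0–5 s: -8 × 5 = -40 cm/s
5–10 s: -11 × 5 = -55 cm/s
10–12 s: 10 × 2 = 20 cm/s
Δv = -75 cm/s, so v(12) = 1 + (-75) = -74 cm/s.

-74 cm/s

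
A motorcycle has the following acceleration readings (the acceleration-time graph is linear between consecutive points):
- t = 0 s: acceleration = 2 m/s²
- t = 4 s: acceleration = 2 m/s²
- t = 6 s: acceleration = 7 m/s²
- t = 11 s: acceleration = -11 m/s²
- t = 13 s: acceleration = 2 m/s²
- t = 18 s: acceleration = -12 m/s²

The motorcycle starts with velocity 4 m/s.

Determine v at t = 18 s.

Δv equals the area under the a-t graph; then v = v₀ + Δv.
0–4 s: 2 × 4 = 8 m/s
4–6 s: ½(2 + 7)(2) = 9 m/s
6–11 s: ½(7 + -11)(5) = -10 m/s
11–13 s: ½(-11 + 2)(2) = -9 m/s
13–18 s: ½(2 + -12)(5) = -25 m/s
Δv = -27 m/s, so v(18) = 4 + (-27) = -23 m/s.

-23 m/s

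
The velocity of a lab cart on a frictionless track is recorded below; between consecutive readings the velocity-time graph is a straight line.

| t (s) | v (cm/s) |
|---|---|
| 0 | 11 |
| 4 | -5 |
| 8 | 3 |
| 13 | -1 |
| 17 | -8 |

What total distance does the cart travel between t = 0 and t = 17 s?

Distance (not displacement) is the total path length: add the absolute areas under v-t.
0–4 s: v = 0 at t = 2.75 s; triangle areas 15.125 + 3.125 = 18.25 cm
4–8 s: v = 0 at t = 6.5 s; triangle areas 6.25 + 2.25 = 8.5 cm
8–13 s: v = 0 at t = 11.75 s; triangle areas 5.625 + 0.625 = 6.25 cm
13–17 s: |½(-1 + -8)(4)| = 18 cm
Total distance = 51 cm

51 cm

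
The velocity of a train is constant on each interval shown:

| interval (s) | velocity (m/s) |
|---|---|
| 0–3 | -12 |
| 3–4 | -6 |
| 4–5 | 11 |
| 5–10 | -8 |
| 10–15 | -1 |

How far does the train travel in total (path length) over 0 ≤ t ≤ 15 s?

Total distance travelled is ∫|v| dt — sum the magnitudes of each area piece.
0–3 s: |-12| × 3 = 36 m
3–4 s: |-6| × 1 = 6 m
4–5 s: |11| × 1 = 11 m
5–10 s: |-8| × 5 = 40 m
10–15 s: |-1| × 5 = 5 m
Total distance = 98 m

98 m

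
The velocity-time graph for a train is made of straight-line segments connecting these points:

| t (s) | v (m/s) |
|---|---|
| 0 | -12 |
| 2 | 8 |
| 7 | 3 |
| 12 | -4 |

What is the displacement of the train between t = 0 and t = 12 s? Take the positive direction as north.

21 m

Displacement is the signed area under the v-t curve.
0–2 s: ½(-12 + 8)(2) = -4 m
2–7 s: ½(8 + 3)(5) = 27.5 m
7–12 s: ½(3 + -4)(5) = -2.5 m
Net displacement = 21 m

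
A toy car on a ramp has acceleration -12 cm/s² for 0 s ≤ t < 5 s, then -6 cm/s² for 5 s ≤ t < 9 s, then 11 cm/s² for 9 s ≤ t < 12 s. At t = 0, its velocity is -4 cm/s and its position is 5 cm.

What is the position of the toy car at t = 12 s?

On each constant-a segment, Δv = aΔt and Δx = v₀Δt + ½aΔt²; chain segment to segment.
0–5 s: v starts -4 cm/s; Δx = -4·5 + ½·-12·5² = -170 cm; v ends -64 cm/s.
5–9 s: v starts -64 cm/s; Δx = -64·4 + ½·-6·4² = -304 cm; v ends -88 cm/s.
9–12 s: v starts -88 cm/s; Δx = -88·3 + ½·11·3² = -214.5 cm; v ends -55 cm/s.
x(12) = 5 + Σ Δx = -683.5 cm.

-683.5 cm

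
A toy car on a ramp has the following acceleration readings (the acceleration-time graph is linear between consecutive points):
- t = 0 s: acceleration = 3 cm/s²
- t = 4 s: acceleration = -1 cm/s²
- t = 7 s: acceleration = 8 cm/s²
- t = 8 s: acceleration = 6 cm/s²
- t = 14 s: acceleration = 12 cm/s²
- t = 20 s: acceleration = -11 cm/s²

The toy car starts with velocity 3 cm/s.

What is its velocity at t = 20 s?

Δv equals the area under the a-t graph; then v = v₀ + Δv.
0–4 s: ½(3 + -1)(4) = 4 cm/s
4–7 s: ½(-1 + 8)(3) = 10.5 cm/s
7–8 s: ½(8 + 6)(1) = 7 cm/s
8–14 s: ½(6 + 12)(6) = 54 cm/s
14–20 s: ½(12 + -11)(6) = 3 cm/s
Δv = 78.5 cm/s, so v(20) = 3 + (78.5) = 81.5 cm/s.

81.5 cm/s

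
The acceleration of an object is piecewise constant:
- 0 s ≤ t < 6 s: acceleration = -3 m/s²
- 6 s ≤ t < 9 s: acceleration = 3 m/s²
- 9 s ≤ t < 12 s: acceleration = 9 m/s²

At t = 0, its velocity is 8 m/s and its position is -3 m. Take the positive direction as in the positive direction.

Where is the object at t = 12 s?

On each constant-a segment, Δv = aΔt and Δx = v₀Δt + ½aΔt²; chain segment to segment.
0–6 s: v starts 8 m/s; Δx = 8·6 + ½·-3·6² = -6 m; v ends -10 m/s.
6–9 s: v starts -10 m/s; Δx = -10·3 + ½·3·3² = -16.5 m; v ends -1 m/s.
9–12 s: v starts -1 m/s; Δx = -1·3 + ½·9·3² = 37.5 m; v ends 26 m/s.
x(12) = -3 + Σ Δx = 12 m.

12 m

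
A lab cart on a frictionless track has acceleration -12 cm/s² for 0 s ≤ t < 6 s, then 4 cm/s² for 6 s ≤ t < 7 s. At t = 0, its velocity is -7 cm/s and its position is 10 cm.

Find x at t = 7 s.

On each constant-a segment, Δv = aΔt and Δx = v₀Δt + ½aΔt²; chain segment to segment.
0–6 s: v starts -7 cm/s; Δx = -7·6 + ½·-12·6² = -258 cm; v ends -79 cm/s.
6–7 s: v starts -79 cm/s; Δx = -79·1 + ½·4·1² = -77 cm; v ends -75 cm/s.
x(7) = 10 + Σ Δx = -325 cm.

-325 cm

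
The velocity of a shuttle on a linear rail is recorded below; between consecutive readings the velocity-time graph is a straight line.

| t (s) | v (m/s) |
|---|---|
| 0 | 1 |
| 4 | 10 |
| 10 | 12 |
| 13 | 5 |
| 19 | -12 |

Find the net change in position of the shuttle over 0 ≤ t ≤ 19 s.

Displacement is the signed area under the v-t curve.
0–4 s: ½(1 + 10)(4) = 22 m
4–10 s: ½(10 + 12)(6) = 66 m
10–13 s: ½(12 + 5)(3) = 25.5 m
13–19 s: ½(5 + -12)(6) = -21 m
Net displacement = 92.5 m

92.5 m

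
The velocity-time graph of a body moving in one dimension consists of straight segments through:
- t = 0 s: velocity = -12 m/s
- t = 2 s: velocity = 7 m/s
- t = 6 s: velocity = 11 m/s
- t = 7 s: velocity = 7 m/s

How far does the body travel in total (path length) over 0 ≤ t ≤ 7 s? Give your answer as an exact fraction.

1048/19 m

Distance (not displacement) is the total path length: add the absolute areas under v-t.
0–2 s: v = 0 at t = 24/19 s; triangle areas 144/19 + 49/19 = 193/19 m
2–6 s: |½(7 + 11)(4)| = 36 m
6–7 s: |½(11 + 7)(1)| = 9 m
Total distance = 1048/19 m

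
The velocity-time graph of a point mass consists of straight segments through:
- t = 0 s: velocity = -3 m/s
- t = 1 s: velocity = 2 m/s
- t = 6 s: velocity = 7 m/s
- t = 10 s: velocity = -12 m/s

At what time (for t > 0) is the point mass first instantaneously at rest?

t = 0.6 s

v changes sign on 0–1 s (from -3 to 2); the graph is linear there, so v = 0 at t = 0 + (3)·(1 − 0)/(2 − -3) = 0.6 s.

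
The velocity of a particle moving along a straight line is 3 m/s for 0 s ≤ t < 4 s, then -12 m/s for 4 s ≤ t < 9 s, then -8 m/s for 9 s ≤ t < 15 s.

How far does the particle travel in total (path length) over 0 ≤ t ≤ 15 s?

120 m

Total distance travelled is ∫|v| dt — sum the magnitudes of each area piece.
0–4 s: |3| × 4 = 12 m
4–9 s: |-12| × 5 = 60 m
9–15 s: |-8| × 6 = 48 m
Total distance = 120 m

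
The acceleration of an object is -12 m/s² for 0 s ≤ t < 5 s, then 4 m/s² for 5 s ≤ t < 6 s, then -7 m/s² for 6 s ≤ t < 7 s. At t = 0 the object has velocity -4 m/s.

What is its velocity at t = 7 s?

-67 m/s

Δv equals the area under the a-t graph; then v = v₀ + Δv.
0–5 s: -12 × 5 = -60 m/s
5–6 s: 4 × 1 = 4 m/s
6–7 s: -7 × 1 = -7 m/s
Δv = -63 m/s, so v(7) = -4 + (-63) = -67 m/s.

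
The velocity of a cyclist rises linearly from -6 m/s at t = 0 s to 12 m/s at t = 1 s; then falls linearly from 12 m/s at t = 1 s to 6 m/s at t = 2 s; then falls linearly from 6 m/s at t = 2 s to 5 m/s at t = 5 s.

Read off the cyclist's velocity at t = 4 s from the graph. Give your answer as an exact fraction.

On 2–5 s the graph is linear from 6 to 5 m/s: v(4) = 6 + (5 − 6)·(4 − 2)/(5 − 2) = 16/3 m/s.

16/3 m/s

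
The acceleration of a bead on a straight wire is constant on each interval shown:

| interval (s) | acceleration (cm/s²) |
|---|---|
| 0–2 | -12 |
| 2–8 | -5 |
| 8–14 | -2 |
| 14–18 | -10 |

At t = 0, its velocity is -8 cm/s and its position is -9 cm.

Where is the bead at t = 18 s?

On each constant-a segment, Δv = aΔt and Δx = v₀Δt + ½aΔt²; chain segment to segment.
0–2 s: v starts -8 cm/s; Δx = -8·2 + ½·-12·2² = -40 cm; v ends -32 cm/s.
2–8 s: v starts -32 cm/s; Δx = -32·6 + ½·-5·6² = -282 cm; v ends -62 cm/s.
8–14 s: v starts -62 cm/s; Δx = -62·6 + ½·-2·6² = -408 cm; v ends -74 cm/s.
14–18 s: v starts -74 cm/s; Δx = -74·4 + ½·-10·4² = -376 cm; v ends -114 cm/s.
x(18) = -9 + Σ Δx = -1115 cm.

-1115 cm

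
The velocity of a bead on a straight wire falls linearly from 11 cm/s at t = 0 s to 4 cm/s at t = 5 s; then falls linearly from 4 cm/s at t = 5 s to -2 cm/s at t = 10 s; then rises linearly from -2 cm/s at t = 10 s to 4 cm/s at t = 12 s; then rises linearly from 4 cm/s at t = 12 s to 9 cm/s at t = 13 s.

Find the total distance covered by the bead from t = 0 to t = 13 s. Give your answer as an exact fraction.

Distance (not displacement) is the total path length: add the absolute areas under v-t.
0–5 s: |½(11 + 4)(5)| = 37.5 cm
5–10 s: v = 0 at t = 25/3 s; triangle areas 20/3 + 5/3 = 25/3 cm
10–12 s: v = 0 at t = 32/3 s; triangle areas 2/3 + 8/3 = 10/3 cm
12–13 s: |½(4 + 9)(1)| = 6.5 cm
Total distance = 167/3 cm

167/3 cm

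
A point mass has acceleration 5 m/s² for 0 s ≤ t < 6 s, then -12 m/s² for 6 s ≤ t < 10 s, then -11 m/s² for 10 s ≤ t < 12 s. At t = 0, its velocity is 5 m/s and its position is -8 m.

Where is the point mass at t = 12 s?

108 m

On each constant-a segment, Δv = aΔt and Δx = v₀Δt + ½aΔt²; chain segment to segment.
0–6 s: v starts 5 m/s; Δx = 5·6 + ½·5·6² = 120 m; v ends 35 m/s.
6–10 s: v starts 35 m/s; Δx = 35·4 + ½·-12·4² = 44 m; v ends -13 m/s.
10–12 s: v starts -13 m/s; Δx = -13·2 + ½·-11·2² = -48 m; v ends -35 m/s.
x(12) = -8 + Σ Δx = 108 m.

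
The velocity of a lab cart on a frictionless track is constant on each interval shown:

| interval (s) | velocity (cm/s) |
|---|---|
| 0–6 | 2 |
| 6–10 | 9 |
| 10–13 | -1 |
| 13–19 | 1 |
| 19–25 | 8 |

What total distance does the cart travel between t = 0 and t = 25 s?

Total distance travelled is ∫|v| dt — sum the magnitudes of each area piece.
0–6 s: |2| × 6 = 12 cm
6–10 s: |9| × 4 = 36 cm
10–13 s: |-1| × 3 = 3 cm
13–19 s: |1| × 6 = 6 cm
19–25 s: |8| × 6 = 48 cm
Total distance = 105 cm

105 cm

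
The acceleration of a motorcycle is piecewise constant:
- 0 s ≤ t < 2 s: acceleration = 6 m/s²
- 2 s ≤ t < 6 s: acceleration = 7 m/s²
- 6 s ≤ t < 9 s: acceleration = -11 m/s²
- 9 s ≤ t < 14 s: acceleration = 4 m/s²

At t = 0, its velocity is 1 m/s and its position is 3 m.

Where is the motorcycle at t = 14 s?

On each constant-a segment, Δv = aΔt and Δx = v₀Δt + ½aΔt²; chain segment to segment.
0–2 s: v starts 1 m/s; Δx = 1·2 + ½·6·2² = 14 m; v ends 13 m/s.
2–6 s: v starts 13 m/s; Δx = 13·4 + ½·7·4² = 108 m; v ends 41 m/s.
6–9 s: v starts 41 m/s; Δx = 41·3 + ½·-11·3² = 73.5 m; v ends 8 m/s.
9–14 s: v starts 8 m/s; Δx = 8·5 + ½·4·5² = 90 m; v ends 28 m/s.
x(14) = 3 + Σ Δx = 288.5 m.

288.5 m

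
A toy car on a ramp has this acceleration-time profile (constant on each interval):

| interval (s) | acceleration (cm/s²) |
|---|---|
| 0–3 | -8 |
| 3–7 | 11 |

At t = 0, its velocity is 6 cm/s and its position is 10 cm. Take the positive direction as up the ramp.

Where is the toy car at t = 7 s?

On each constant-a segment, Δv = aΔt and Δx = v₀Δt + ½aΔt²; chain segment to segment.
0–3 s: v starts 6 cm/s; Δx = 6·3 + ½·-8·3² = -18 cm; v ends -18 cm/s.
3–7 s: v starts -18 cm/s; Δx = -18·4 + ½·11·4² = 16 cm; v ends 26 cm/s.
x(7) = 10 + Σ Δx = 8 cm.

8 cm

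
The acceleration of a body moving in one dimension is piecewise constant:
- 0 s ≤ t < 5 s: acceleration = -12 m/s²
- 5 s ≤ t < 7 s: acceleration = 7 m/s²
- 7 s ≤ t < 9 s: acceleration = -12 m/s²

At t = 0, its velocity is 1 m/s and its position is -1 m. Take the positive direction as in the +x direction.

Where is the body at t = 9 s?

On each constant-a segment, Δv = aΔt and Δx = v₀Δt + ½aΔt²; chain segment to segment.
0–5 s: v starts 1 m/s; Δx = 1·5 + ½·-12·5² = -145 m; v ends -59 m/s.
5–7 s: v starts -59 m/s; Δx = -59·2 + ½·7·2² = -104 m; v ends -45 m/s.
7–9 s: v starts -45 m/s; Δx = -45·2 + ½·-12·2² = -114 m; v ends -69 m/s.
x(9) = -1 + Σ Δx = -364 m.

-364 m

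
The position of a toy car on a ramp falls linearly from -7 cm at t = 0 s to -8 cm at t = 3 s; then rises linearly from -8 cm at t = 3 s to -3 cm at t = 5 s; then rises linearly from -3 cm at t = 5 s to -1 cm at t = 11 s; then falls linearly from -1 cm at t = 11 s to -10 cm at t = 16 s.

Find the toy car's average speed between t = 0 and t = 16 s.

1.0625 cm/s

Average speed = (total path length)/(elapsed time); on a piecewise-linear x-t graph the path length is Σ|Δx|.
0–3 s: |Δx| = |-8 − -7| = 1 cm
3–5 s: |Δx| = |-3 − -8| = 5 cm
5–11 s: |Δx| = |-1 − -3| = 2 cm
11–16 s: |Δx| = |-10 − -1| = 9 cm
Total path = 17 cm; average speed = 17/16 = 1.0625 cm/s.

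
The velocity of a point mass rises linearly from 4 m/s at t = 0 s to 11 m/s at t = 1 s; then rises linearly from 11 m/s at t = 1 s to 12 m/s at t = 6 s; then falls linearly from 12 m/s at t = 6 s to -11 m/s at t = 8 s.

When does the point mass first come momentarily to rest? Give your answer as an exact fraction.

t = 162/23 s

v changes sign on 6–8 s (from 12 to -11); the graph is linear there, so v = 0 at t = 6 + (-12)·(8 − 6)/(-11 − 12) = 162/23 s.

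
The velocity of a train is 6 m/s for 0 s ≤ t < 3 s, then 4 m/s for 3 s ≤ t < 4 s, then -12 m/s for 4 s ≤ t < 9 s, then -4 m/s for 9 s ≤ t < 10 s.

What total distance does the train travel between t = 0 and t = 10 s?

Total distance travelled is ∫|v| dt — sum the magnitudes of each area piece.
0–3 s: |6| × 3 = 18 m
3–4 s: |4| × 1 = 4 m
4–9 s: |-12| × 5 = 60 m
9–10 s: |-4| × 1 = 4 m
Total distance = 86 m

86 m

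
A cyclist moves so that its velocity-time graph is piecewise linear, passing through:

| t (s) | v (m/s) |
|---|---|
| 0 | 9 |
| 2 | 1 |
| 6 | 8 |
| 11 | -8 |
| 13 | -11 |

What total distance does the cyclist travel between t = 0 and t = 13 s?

67 m

Distance (not displacement) is the total path length: add the absolute areas under v-t.
0–2 s: |½(9 + 1)(2)| = 10 m
2–6 s: |½(1 + 8)(4)| = 18 m
6–11 s: v = 0 at t = 8.5 s; triangle areas 10 + 10 = 20 m
11–13 s: |½(-8 + -11)(2)| = 19 m
Total distance = 67 m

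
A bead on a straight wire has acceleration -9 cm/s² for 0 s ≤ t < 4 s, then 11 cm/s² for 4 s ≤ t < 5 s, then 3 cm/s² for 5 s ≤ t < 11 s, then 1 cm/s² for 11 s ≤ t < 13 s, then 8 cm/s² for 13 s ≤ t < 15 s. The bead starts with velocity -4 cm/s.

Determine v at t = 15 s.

Δv equals the area under the a-t graph; then v = v₀ + Δv.
0–4 s: -9 × 4 = -36 cm/s
4–5 s: 11 × 1 = 11 cm/s
5–11 s: 3 × 6 = 18 cm/s
11–13 s: 1 × 2 = 2 cm/s
13–15 s: 8 × 2 = 16 cm/s
Δv = 11 cm/s, so v(15) = -4 + (11) = 7 cm/s.

7 cm/s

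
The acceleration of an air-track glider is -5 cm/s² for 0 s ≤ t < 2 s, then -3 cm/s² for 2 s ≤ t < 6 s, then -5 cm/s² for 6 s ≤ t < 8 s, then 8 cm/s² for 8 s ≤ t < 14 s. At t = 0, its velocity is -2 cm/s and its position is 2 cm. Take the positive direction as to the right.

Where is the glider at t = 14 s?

-202 cm

On each constant-a segment, Δv = aΔt and Δx = v₀Δt + ½aΔt²; chain segment to segment.
0–2 s: v starts -2 cm/s; Δx = -2·2 + ½·-5·2² = -14 cm; v ends -12 cm/s.
2–6 s: v starts -12 cm/s; Δx = -12·4 + ½·-3·4² = -72 cm; v ends -24 cm/s.
6–8 s: v starts -24 cm/s; Δx = -24·2 + ½·-5·2² = -58 cm; v ends -34 cm/s.
8–14 s: v starts -34 cm/s; Δx = -34·6 + ½·8·6² = -60 cm; v ends 14 cm/s.
x(14) = 2 + Σ Δx = -202 cm.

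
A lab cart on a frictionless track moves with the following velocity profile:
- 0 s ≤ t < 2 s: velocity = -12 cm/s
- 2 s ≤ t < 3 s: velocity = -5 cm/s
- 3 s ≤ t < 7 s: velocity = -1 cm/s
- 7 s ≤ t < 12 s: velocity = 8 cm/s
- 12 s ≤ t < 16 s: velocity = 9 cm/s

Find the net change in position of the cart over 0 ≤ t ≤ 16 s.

Displacement is the signed area under the v-t curve.
0–2 s: -12 × 2 = -24 cm
2–3 s: -5 × 1 = -5 cm
3–7 s: -1 × 4 = -4 cm
7–12 s: 8 × 5 = 40 cm
12–16 s: 9 × 4 = 36 cm
Net displacement = 43 cm

43 cm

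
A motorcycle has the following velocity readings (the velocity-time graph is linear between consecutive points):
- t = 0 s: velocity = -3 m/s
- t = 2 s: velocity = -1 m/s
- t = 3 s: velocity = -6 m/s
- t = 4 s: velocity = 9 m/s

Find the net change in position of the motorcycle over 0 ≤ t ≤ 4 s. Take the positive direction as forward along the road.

Net displacement equals the area under the velocity-time graph (areas below the axis count negative).
0–2 s: ½(-3 + -1)(2) = -4 m
2–3 s: ½(-1 + -6)(1) = -3.5 m
3–4 s: ½(-6 + 9)(1) = 1.5 m
Net displacement = -6 m

-6 m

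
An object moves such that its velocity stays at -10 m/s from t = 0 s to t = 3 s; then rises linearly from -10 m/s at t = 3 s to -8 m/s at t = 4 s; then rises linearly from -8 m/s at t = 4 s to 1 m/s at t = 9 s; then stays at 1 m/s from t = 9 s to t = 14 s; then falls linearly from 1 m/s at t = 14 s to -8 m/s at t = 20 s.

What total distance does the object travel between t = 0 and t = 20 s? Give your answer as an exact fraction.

Total distance travelled is ∫|v| dt — sum the magnitudes of each area piece.
0–3 s: |-10| × 3 = 30 m
3–4 s: |½(-10 + -8)(1)| = 9 m
4–9 s: v = 0 at t = 76/9 s; triangle areas 160/9 + 5/18 = 325/18 m
9–14 s: |1| × 5 = 5 m
14–20 s: v = 0 at t = 44/3 s; triangle areas 1/3 + 64/3 = 65/3 m
Total distance = 1507/18 m

1507/18 m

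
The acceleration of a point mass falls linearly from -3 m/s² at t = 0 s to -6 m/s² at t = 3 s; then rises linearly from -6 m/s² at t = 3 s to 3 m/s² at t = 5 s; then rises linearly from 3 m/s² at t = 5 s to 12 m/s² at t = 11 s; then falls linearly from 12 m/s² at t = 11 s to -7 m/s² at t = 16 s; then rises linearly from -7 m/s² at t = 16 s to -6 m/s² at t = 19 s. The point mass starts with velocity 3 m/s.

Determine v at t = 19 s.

24.5 m/s

Δv equals the area under the a-t graph; then v = v₀ + Δv.
0–3 s: ½(-3 + -6)(3) = -13.5 m/s
3–5 s: ½(-6 + 3)(2) = -3 m/s
5–11 s: ½(3 + 12)(6) = 45 m/s
11–16 s: ½(12 + -7)(5) = 12.5 m/s
16–19 s: ½(-7 + -6)(3) = -19.5 m/s
Δv = 21.5 m/s, so v(19) = 3 + (21.5) = 24.5 m/s.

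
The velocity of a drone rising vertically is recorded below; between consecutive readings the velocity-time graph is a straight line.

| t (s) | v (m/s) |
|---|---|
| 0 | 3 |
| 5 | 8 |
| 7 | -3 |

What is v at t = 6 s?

2.5 m/s

On 5–7 s the graph is linear from 8 to -3 m/s: v(6) = 8 + (-3 − 8)·(6 − 5)/(7 − 5) = 2.5 m/s.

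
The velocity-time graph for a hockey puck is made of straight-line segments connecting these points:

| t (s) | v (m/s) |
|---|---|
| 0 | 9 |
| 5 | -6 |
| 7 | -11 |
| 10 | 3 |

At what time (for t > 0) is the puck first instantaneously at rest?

t = 3 s

v changes sign on 0–5 s (from 9 to -6); the graph is linear there, so v = 0 at t = 0 + (-9)·(5 − 0)/(-6 − 9) = 3 s.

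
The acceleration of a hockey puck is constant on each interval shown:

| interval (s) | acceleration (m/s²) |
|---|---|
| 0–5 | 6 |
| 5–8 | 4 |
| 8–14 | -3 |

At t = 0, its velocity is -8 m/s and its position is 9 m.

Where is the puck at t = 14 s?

278 m

On each constant-a segment, Δv = aΔt and Δx = v₀Δt + ½aΔt²; chain segment to segment.
0–5 s: v starts -8 m/s; Δx = -8·5 + ½·6·5² = 35 m; v ends 22 m/s.
5–8 s: v starts 22 m/s; Δx = 22·3 + ½·4·3² = 84 m; v ends 34 m/s.
8–14 s: v starts 34 m/s; Δx = 34·6 + ½·-3·6² = 150 m; v ends 16 m/s.
x(14) = 9 + Σ Δx = 278 m.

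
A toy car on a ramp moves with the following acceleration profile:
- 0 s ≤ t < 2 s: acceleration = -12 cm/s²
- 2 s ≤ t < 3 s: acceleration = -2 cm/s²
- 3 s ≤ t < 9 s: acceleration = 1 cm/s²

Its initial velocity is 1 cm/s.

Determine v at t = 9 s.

Δv equals the area under the a-t graph; then v = v₀ + Δv.
0–2 s: -12 × 2 = -24 cm/s
2–3 s: -2 × 1 = -2 cm/s
3–9 s: 1 × 6 = 6 cm/s
Δv = -20 cm/s, so v(9) = 1 + (-20) = -19 cm/s.

-19 cm/s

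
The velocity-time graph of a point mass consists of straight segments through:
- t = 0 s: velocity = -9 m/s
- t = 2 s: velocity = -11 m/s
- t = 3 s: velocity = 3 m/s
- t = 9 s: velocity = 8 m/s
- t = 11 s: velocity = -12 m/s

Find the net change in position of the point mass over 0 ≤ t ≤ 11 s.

5 m

Net displacement equals the area under the velocity-time graph (areas below the axis count negative).
0–2 s: ½(-9 + -11)(2) = -20 m
2–3 s: ½(-11 + 3)(1) = -4 m
3–9 s: ½(3 + 8)(6) = 33 m
9–11 s: ½(8 + -12)(2) = -4 m
Net displacement = 5 m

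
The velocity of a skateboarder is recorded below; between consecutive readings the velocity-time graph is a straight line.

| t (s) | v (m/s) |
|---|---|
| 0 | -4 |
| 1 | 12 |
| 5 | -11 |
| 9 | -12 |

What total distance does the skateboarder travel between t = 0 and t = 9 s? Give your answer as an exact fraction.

Distance (not displacement) is the total path length: add the absolute areas under v-t.
0–1 s: v = 0 at t = 0.25 s; triangle areas 0.5 + 4.5 = 5 m
1–5 s: v = 0 at t = 71/23 s; triangle areas 288/23 + 242/23 = 530/23 m
5–9 s: |½(-11 + -12)(4)| = 46 m
Total distance = 1703/23 m

1703/23 m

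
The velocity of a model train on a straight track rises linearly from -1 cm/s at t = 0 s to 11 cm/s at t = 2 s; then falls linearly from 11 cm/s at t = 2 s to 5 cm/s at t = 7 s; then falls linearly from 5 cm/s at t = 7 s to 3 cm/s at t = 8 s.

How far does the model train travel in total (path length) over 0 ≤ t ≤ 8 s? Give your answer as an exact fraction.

325/6 cm

Total distance travelled is ∫|v| dt — sum the magnitudes of each area piece.
0–2 s: v = 0 at t = 1/6 s; triangle areas 1/12 + 121/12 = 61/6 cm
2–7 s: |½(11 + 5)(5)| = 40 cm
7–8 s: |½(5 + 3)(1)| = 4 cm
Total distance = 325/6 cm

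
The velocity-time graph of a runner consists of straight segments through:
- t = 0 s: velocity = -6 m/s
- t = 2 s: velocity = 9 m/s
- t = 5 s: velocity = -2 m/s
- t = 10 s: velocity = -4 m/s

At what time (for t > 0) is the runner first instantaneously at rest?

v changes sign on 0–2 s (from -6 to 9); the graph is linear there, so v = 0 at t = 0 + (6)·(2 − 0)/(9 − -6) = 0.8 s.

t = 0.8 s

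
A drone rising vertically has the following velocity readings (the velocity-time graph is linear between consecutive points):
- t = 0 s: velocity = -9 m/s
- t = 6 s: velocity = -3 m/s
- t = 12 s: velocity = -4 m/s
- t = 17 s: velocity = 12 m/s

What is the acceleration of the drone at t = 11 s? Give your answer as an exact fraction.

-1/6 m/s²

Acceleration is the slope of the v-t graph on 6–12 s: (-4 − -3)/(12 − 6) = -1/6 m/s².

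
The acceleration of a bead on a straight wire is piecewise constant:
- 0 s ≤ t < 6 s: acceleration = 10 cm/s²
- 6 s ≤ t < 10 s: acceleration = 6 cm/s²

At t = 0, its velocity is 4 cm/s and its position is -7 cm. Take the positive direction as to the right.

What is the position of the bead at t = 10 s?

501 cm

On each constant-a segment, Δv = aΔt and Δx = v₀Δt + ½aΔt²; chain segment to segment.
0–6 s: v starts 4 cm/s; Δx = 4·6 + ½·10·6² = 204 cm; v ends 64 cm/s.
6–10 s: v starts 64 cm/s; Δx = 64·4 + ½·6·4² = 304 cm; v ends 88 cm/s.
x(10) = -7 + Σ Δx = 501 cm.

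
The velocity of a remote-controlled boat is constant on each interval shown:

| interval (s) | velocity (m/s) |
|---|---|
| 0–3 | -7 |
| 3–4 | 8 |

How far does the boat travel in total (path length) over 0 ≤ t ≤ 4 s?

29 m

Total distance travelled is ∫|v| dt — sum the magnitudes of each area piece.
0–3 s: |-7| × 3 = 21 m
3–4 s: |8| × 1 = 8 m
Total distance = 29 m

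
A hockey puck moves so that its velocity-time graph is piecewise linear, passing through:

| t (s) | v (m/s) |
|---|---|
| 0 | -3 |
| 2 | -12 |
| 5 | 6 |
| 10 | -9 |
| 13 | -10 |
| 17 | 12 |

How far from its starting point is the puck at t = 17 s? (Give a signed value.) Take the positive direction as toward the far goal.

Displacement is the signed area under the v-t curve.
0–2 s: ½(-3 + -12)(2) = -15 m
2–5 s: ½(-12 + 6)(3) = -9 m
5–10 s: ½(6 + -9)(5) = -7.5 m
10–13 s: ½(-9 + -10)(3) = -28.5 m
13–17 s: ½(-10 + 12)(4) = 4 m
Net displacement = -56 m

-56 m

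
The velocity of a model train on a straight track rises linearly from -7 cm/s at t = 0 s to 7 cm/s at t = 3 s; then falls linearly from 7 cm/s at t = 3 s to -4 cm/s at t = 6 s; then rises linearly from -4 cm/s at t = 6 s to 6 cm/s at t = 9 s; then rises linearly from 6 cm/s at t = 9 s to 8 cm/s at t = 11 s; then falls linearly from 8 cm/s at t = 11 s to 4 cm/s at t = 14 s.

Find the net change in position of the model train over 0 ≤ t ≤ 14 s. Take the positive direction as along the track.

Displacement is the signed area under the v-t curve.
0–3 s: ½(-7 + 7)(3) = 0 cm
3–6 s: ½(7 + -4)(3) = 4.5 cm
6–9 s: ½(-4 + 6)(3) = 3 cm
9–11 s: ½(6 + 8)(2) = 14 cm
11–14 s: ½(8 + 4)(3) = 18 cm
Net displacement = 39.5 cm

39.5 cm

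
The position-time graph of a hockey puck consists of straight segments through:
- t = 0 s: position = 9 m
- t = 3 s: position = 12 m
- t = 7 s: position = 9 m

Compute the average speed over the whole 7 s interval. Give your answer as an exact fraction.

Average speed = (total path length)/(elapsed time); on a piecewise-linear x-t graph the path length is Σ|Δx|.
0–3 s: |Δx| = |12 − 9| = 3 m
3–7 s: |Δx| = |9 − 12| = 3 m
Total path = 6 m; average speed = 6/7 = 6/7 m/s.

6/7 m/s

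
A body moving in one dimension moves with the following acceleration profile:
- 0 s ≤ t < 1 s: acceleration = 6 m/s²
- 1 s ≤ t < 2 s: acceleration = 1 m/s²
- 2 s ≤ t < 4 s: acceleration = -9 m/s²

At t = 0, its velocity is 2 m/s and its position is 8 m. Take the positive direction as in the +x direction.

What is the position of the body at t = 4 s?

On each constant-a segment, Δv = aΔt and Δx = v₀Δt + ½aΔt²; chain segment to segment.
0–1 s: v starts 2 m/s; Δx = 2·1 + ½·6·1² = 5 m; v ends 8 m/s.
1–2 s: v starts 8 m/s; Δx = 8·1 + ½·1·1² = 8.5 m; v ends 9 m/s.
2–4 s: v starts 9 m/s; Δx = 9·2 + ½·-9·2² = 0 m; v ends -9 m/s.
x(4) = 8 + Σ Δx = 21.5 m.

21.5 m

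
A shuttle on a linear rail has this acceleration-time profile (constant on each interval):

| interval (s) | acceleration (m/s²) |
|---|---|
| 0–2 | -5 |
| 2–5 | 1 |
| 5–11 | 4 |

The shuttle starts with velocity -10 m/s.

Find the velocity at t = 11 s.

Δv equals the area under the a-t graph; then v = v₀ + Δv.
0–2 s: -5 × 2 = -10 m/s
2–5 s: 1 × 3 = 3 m/s
5–11 s: 4 × 6 = 24 m/s
Δv = 17 m/s, so v(11) = -10 + (17) = 7 m/s.

7 m/s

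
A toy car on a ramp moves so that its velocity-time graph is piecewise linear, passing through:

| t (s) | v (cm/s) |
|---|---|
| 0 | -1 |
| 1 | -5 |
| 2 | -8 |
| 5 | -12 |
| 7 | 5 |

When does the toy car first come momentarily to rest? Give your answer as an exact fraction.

t = 109/17 s

v changes sign on 5–7 s (from -12 to 5); the graph is linear there, so v = 0 at t = 5 + (12)·(7 − 5)/(5 − -12) = 109/17 s.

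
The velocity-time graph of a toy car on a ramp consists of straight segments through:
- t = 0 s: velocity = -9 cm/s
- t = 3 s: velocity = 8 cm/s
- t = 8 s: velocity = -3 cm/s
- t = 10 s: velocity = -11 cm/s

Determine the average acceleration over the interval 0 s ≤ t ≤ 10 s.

-0.2 cm/s²

Average acceleration = Δv/Δt = (-11 − -9)/(10 − 0) = -0.2 cm/s².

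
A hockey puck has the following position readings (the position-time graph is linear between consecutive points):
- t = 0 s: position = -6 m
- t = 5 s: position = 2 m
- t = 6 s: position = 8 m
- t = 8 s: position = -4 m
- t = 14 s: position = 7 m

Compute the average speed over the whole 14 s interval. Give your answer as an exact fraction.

37/14 m/s

Average speed = (total path length)/(elapsed time); on a piecewise-linear x-t graph the path length is Σ|Δx|.
0–5 s: |Δx| = |2 − -6| = 8 m
5–6 s: |Δx| = |8 − 2| = 6 m
6–8 s: |Δx| = |-4 − 8| = 12 m
8–14 s: |Δx| = |7 − -4| = 11 m
Total path = 37 m; average speed = 37/14 = 37/14 m/s.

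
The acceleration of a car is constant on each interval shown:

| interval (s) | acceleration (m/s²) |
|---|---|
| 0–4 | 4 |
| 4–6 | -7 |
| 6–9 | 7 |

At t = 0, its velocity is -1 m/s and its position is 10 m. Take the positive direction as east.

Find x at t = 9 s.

On each constant-a segment, Δv = aΔt and Δx = v₀Δt + ½aΔt²; chain segment to segment.
0–4 s: v starts -1 m/s; Δx = -1·4 + ½·4·4² = 28 m; v ends 15 m/s.
4–6 s: v starts 15 m/s; Δx = 15·2 + ½·-7·2² = 16 m; v ends 1 m/s.
6–9 s: v starts 1 m/s; Δx = 1·3 + ½·7·3² = 34.5 m; v ends 22 m/s.
x(9) = 10 + Σ Δx = 88.5 m.

88.5 m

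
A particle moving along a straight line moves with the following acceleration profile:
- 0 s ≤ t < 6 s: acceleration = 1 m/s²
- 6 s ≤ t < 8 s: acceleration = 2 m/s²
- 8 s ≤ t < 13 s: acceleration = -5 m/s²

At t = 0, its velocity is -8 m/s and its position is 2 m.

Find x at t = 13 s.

-80.5 m

On each constant-a segment, Δv = aΔt and Δx = v₀Δt + ½aΔt²; chain segment to segment.
0–6 s: v starts -8 m/s; Δx = -8·6 + ½·1·6² = -30 m; v ends -2 m/s.
6–8 s: v starts -2 m/s; Δx = -2·2 + ½·2·2² = 0 m; v ends 2 m/s.
8–13 s: v starts 2 m/s; Δx = 2·5 + ½·-5·5² = -52.5 m; v ends -23 m/s.
x(13) = 2 + Σ Δx = -80.5 m.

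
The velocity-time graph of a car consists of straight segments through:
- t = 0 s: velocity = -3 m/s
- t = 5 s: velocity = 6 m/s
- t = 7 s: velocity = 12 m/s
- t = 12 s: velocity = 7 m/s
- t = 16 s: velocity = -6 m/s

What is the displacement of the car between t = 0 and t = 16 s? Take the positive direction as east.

Displacement is the signed area under the v-t curve.
0–5 s: ½(-3 + 6)(5) = 7.5 m
5–7 s: ½(6 + 12)(2) = 18 m
7–12 s: ½(12 + 7)(5) = 47.5 m
12–16 s: ½(7 + -6)(4) = 2 m
Net displacement = 75 m

75 m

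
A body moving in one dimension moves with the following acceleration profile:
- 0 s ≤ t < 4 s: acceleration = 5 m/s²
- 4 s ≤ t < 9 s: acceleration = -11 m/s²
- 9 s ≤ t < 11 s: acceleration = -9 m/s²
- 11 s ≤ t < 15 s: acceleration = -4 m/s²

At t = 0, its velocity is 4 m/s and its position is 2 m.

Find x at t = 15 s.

-267.5 m

On each constant-a segment, Δv = aΔt and Δx = v₀Δt + ½aΔt²; chain segment to segment.
0–4 s: v starts 4 m/s; Δx = 4·4 + ½·5·4² = 56 m; v ends 24 m/s.
4–9 s: v starts 24 m/s; Δx = 24·5 + ½·-11·5² = -17.5 m; v ends -31 m/s.
9–11 s: v starts -31 m/s; Δx = -31·2 + ½·-9·2² = -80 m; v ends -49 m/s.
11–15 s: v starts -49 m/s; Δx = -49·4 + ½·-4·4² = -228 m; v ends -65 m/s.
x(15) = 2 + Σ Δx = -267.5 m.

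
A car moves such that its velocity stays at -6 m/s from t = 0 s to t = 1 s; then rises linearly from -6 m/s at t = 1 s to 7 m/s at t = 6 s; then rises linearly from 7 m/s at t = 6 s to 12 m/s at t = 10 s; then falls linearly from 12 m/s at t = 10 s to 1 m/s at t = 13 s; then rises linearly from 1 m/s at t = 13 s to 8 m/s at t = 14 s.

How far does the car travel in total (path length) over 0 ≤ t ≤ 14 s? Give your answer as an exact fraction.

Total distance travelled is ∫|v| dt — sum the magnitudes of each area piece.
0–1 s: |-6| × 1 = 6 m
1–6 s: v = 0 at t = 43/13 s; triangle areas 90/13 + 245/26 = 425/26 m
6–10 s: |½(7 + 12)(4)| = 38 m
10–13 s: |½(12 + 1)(3)| = 19.5 m
13–14 s: |½(1 + 8)(1)| = 4.5 m
Total distance = 2193/26 m

2193/26 m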